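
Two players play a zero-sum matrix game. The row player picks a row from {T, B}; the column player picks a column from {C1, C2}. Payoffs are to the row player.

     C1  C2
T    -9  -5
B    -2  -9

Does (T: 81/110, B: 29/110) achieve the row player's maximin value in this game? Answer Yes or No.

No

Against C1 this mix gives (81/110)·(-9) + (29/110)·(-2) = -787/110.
Against C2 this mix gives (81/110)·(-5) + (29/110)·(-9) = -333/55.
The column player will play C1, holding the row player to -787/110. Shifting weight toward the row that does better against C1 would raise this floor (the equalizing mix achieves -71/11 against both C1 and C2), so the proposed strategy is not optimal.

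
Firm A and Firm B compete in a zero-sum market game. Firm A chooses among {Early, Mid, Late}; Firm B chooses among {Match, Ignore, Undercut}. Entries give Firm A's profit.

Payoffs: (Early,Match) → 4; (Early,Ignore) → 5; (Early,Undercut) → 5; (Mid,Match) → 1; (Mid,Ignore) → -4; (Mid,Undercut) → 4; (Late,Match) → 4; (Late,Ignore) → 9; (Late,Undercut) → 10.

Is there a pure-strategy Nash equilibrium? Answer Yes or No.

Row minima: Early → 4, Mid → -4, Late → 4; maximin = 4.
Column maxima: Match → 4, Ignore → 9, Undercut → 10; minimax = 4.
maximin = minimax = 4, so a saddle point exists.

Yes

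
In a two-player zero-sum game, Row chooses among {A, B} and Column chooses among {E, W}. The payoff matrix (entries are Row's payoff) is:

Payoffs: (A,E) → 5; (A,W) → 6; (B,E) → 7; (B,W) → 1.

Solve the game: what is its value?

37/7

Row minima: A → 5, B → 1; maximin = 5.
Column maxima: E → 7, W → 6; minimax = 6.
5 ≠ 6, so there is no saddle point; optimal play is mixed.
Let Row play A with probability p. Expected payoff against E: 5p + 7(1−p) = −2p + 7; against W: 6p + 1(1−p) = 5p + 1.
Setting these equal: −2p + 7 = 5p + 1 ⇒ −7p = -6 ⇒ p = 6/7, and the value is (-2)·(6/7) + 7 = 37/7.
For Column: with q = P(E), equating A's and B's payoffs gives −q + 6 = 6q + 1 ⇒ q = 5/7.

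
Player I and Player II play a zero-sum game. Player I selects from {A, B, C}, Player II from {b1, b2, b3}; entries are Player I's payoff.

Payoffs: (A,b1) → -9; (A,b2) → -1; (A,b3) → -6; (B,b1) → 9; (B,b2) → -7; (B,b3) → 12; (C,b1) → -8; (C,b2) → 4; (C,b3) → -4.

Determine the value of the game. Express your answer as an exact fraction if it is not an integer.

-5/7

Row minima: A → -9, B → -7, C → -8; maximin = -7.
Column maxima: b1 → 9, b2 → 4, b3 → 12; minimax = 4.
-7 ≠ 4, so there is no saddle point; optimal play is mixed.
A is strictly dominated by C, so Player I never plays it.
b3 is strictly dominated by b1 (it gives Player I strictly more in every row), so Player II never plays it.
On the remaining 2×2 (B, C vs b1, b2):
Let Player I play B with probability p. Expected payoff against b1: 9p + (-8)(1−p) = 17p − 8; against b2: (-7)p + 4(1−p) = −11p + 4.
Setting these equal: 17p − 8 = −11p + 4 ⇒ 28p = 12 ⇒ p = 3/7, and the value is (17)·(3/7) − 8 = -5/7.
For Player II: with q = P(b1), equating B's and C's payoffs gives 16q − 7 = −12q + 4 ⇒ q = 11/28.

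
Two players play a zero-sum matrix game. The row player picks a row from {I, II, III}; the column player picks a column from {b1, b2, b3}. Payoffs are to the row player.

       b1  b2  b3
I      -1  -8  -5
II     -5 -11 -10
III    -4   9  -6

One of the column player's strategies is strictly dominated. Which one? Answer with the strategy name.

b3 holds the row player's payoff strictly below b1 in every row: -5 < -1, -10 < -5, -6 < -4.
So b1 is strictly dominated for the column player.

b1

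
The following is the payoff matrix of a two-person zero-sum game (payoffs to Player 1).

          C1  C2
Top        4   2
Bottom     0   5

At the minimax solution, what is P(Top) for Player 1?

5/7

Row minima: Top → 2, Bottom → 0; maximin = 2.
Column maxima: C1 → 4, C2 → 5; minimax = 4.
2 ≠ 4, so there is no saddle point; optimal play is mixed.
Let Player 1 play Top with probability p. Expected payoff against C1: 4p + 0(1−p) = 4p; against C2: 2p + 5(1−p) = −3p + 5.
Setting these equal: 4p = −3p + 5 ⇒ 7p = 5 ⇒ p = 5/7, and the value is (4)·(5/7) = 20/7.
For Player 2: with q = P(C1), equating Top's and Bottom's payoffs gives 2q + 2 = −5q + 5 ⇒ q = 3/7.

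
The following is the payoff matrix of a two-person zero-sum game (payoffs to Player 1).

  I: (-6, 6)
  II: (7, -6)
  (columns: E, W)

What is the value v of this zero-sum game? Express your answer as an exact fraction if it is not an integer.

6/25

Row minima: I → -6, II → -6; maximin = -6.
Column maxima: E → 7, W → 6; minimax = 6.
-6 ≠ 6, so there is no saddle point; optimal play is mixed.
Let Player 1 play I with probability p. Expected payoff against E: (-6)p + 7(1−p) = −13p + 7; against W: 6p + (-6)(1−p) = 12p − 6.
Setting these equal: −13p + 7 = 12p − 6 ⇒ −25p = -13 ⇒ p = 13/25, and the value is (-13)·(13/25) + 7 = 6/25.
For Player 2: with q = P(E), equating I's and II's payoffs gives −12q + 6 = 13q − 6 ⇒ q = 12/25.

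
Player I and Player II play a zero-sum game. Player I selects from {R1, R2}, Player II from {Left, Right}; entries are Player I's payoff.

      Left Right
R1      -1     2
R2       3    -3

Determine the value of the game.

1/3

Row minima: R1 → -1, R2 → -3; maximin = -1.
Column maxima: Left → 3, Right → 2; minimax = 2.
-1 ≠ 2, so there is no saddle point; optimal play is mixed.
Let Player I play R1 with probability p. Expected payoff against Left: (-1)p + 3(1−p) = −4p + 3; against Right: 2p + (-3)(1−p) = 5p − 3.
Setting these equal: −4p + 3 = 5p − 3 ⇒ −9p = -6 ⇒ p = 2/3, and the value is (-4)·(2/3) + 3 = 1/3.
For Player II: with q = P(Left), equating R1's and R2's payoffs gives −3q + 2 = 6q − 3 ⇒ q = 5/9.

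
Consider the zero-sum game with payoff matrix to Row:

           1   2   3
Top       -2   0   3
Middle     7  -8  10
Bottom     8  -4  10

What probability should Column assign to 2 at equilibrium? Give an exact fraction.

5/7

Row minima: Top → -2, Middle → -8, Bottom → -4; maximin = -2.
Column maxima: 1 → 8, 2 → 0, 3 → 10; minimax = 0.
-2 ≠ 0, so there is no saddle point; optimal play is mixed.
3 is strictly dominated by 1 (it gives Row strictly more in every row), so Column never plays it.
With 3 eliminated, Middle is strictly dominated by Bottom (Bottom gives Row strictly more in every remaining column), so Row never plays it.
On the remaining 2×2 (Top, Bottom vs 1, 2):
Let Row play Top with probability p. Expected payoff against 1: (-2)p + 8(1−p) = −10p + 8; against 2: 0p + (-4)(1−p) = 4p − 4.
Setting these equal: −10p + 8 = 4p − 4 ⇒ −14p = -12 ⇒ p = 6/7, and the value is (-10)·(6/7) + 8 = -4/7.
For Column: with q = P(1), equating Top's and Bottom's payoffs gives −2q = 12q − 4 ⇒ q = 2/7.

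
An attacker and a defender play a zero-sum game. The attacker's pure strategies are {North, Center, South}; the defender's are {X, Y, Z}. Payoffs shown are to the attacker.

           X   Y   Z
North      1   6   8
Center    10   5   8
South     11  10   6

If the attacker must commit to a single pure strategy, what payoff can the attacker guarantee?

Row minima: North → 1, Center → 5, South → 6.
The best of these is 6.

6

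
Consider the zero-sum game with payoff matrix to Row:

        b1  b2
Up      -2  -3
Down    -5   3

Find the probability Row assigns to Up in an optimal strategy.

Row minima: Up → -3, Down → -5; maximin = -3.
Column maxima: b1 → -2, b2 → 3; minimax = -2.
-3 ≠ -2, so there is no saddle point; optimal play is mixed.
Let Row play Up with probability p. Expected payoff against b1: (-2)p + (-5)(1−p) = 3p − 5; against b2: (-3)p + 3(1−p) = −6p + 3.
Setting these equal: 3p − 5 = −6p + 3 ⇒ 9p = 8 ⇒ p = 8/9, and the value is (3)·(8/9) − 5 = -7/3.
For Column: with q = P(b1), equating Up's and Down's payoffs gives q − 3 = −8q + 3 ⇒ q = 2/3.

8/9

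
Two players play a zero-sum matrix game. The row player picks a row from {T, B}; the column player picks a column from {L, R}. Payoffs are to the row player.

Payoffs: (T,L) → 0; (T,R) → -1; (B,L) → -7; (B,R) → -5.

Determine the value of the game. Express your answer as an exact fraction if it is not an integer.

-1

Row minima: T → -1, B → -7; maximin = -1.
Column maxima: L → 0, R → -1; minimax = -1.
Since maximin = minimax = -1, there is a saddle point and the value is -1.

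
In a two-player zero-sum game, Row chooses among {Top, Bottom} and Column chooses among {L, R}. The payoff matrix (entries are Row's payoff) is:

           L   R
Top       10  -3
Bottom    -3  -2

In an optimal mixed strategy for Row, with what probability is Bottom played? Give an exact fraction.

13/14

Row minima: Top → -3, Bottom → -3; maximin = -3.
Column maxima: L → 10, R → -2; minimax = -2.
-3 ≠ -2, so there is no saddle point; optimal play is mixed.
Let Row play Top with probability p. Expected payoff against L: 10p + (-3)(1−p) = 13p − 3; against R: (-3)p + (-2)(1−p) = −p − 2.
Setting these equal: 13p − 3 = −p − 2 ⇒ 14p = 1 ⇒ p = 1/14, and the value is (13)·(1/14) − 3 = -29/14.
For Column: with q = P(L), equating Top's and Bottom's payoffs gives 13q − 3 = −q − 2 ⇒ q = 1/14.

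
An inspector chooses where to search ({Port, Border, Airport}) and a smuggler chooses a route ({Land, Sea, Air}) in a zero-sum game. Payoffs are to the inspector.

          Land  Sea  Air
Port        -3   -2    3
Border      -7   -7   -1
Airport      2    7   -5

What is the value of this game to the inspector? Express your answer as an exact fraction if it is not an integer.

Row minima: Port → -3, Border → -7, Airport → -5; maximin = -3.
Column maxima: Land → 2, Sea → 7, Air → 3; minimax = 2.
-3 ≠ 2, so there is no saddle point; optimal play is mixed.
Border is strictly dominated by Port, so the inspector never plays it.
With Border eliminated, Sea is strictly dominated by Land (it gives the inspector strictly more in every remaining row), so the smuggler never plays it.
On the remaining 2×2 (Port, Airport vs Land, Air):
Let the inspector play Port with probability p. Expected payoff against Land: (-3)p + 2(1−p) = −5p + 2; against Air: 3p + (-5)(1−p) = 8p − 5.
Setting these equal: −5p + 2 = 8p − 5 ⇒ −13p = -7 ⇒ p = 7/13, and the value is (-5)·(7/13) + 2 = -9/13.
For the smuggler: with q = P(Land), equating Port's and Airport's payoffs gives −6q + 3 = 7q − 5 ⇒ q = 8/13.

-9/13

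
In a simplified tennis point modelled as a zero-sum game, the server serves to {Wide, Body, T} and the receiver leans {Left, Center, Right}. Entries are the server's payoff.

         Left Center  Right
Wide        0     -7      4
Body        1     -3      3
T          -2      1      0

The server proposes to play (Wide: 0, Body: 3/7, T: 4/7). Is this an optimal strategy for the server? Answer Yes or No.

Against Left this mix gives (3/7)·1 + (4/7)·(-2) = -5/7.
Against Center this mix gives (3/7)·(-3) + (4/7)·1 = -5/7.
Against Right this mix gives (3/7)·3 + (4/7)·0 = 9/7.
All of the receiver's active replies (Left, Center) yield -5/7, and no column does worse for the server. The mix makes the receiver indifferent and guarantees -5/7, so it is optimal.

Yes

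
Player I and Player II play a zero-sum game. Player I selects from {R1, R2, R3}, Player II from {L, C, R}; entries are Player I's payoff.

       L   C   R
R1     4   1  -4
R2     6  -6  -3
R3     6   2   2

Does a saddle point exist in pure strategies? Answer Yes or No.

Yes

Row minima: R1 → -4, R2 → -6, R3 → 2; maximin = 2.
Column maxima: L → 6, C → 2, R → 2; minimax = 2.
maximin = minimax = 2, so a saddle point exists.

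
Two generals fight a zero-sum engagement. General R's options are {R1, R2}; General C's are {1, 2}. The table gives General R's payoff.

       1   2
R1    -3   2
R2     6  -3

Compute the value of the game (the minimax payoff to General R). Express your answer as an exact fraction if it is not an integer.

3/14

Row minima: R1 → -3, R2 → -3; maximin = -3.
Column maxima: 1 → 6, 2 → 2; minimax = 2.
-3 ≠ 2, so there is no saddle point; optimal play is mixed.
Let General R play R1 with probability p. Expected payoff against 1: (-3)p + 6(1−p) = −9p + 6; against 2: 2p + (-3)(1−p) = 5p − 3.
Setting these equal: −9p + 6 = 5p − 3 ⇒ −14p = -9 ⇒ p = 9/14, and the value is (-9)·(9/14) + 6 = 3/14.
For General C: with q = P(1), equating R1's and R2's payoffs gives −5q + 2 = 9q − 3 ⇒ q = 5/14.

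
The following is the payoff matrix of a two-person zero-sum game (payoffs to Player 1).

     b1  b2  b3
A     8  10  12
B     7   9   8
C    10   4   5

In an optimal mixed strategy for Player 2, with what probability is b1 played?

3/4

Row minima: A → 8, B → 7, C → 4; maximin = 8.
Column maxima: b1 → 10, b2 → 10, b3 → 12; minimax = 10.
8 ≠ 10, so there is no saddle point; optimal play is mixed.
B is strictly dominated by A, so Player 1 never plays it.
With B eliminated, b3 is strictly dominated by b2 (it gives Player 1 strictly more in every remaining row), so Player 2 never plays it.
On the remaining 2×2 (A, C vs b1, b2):
Let Player 1 play A with probability p. Expected payoff against b1: 8p + 10(1−p) = −2p + 10; against b2: 10p + 4(1−p) = 6p + 4.
Setting these equal: −2p + 10 = 6p + 4 ⇒ −8p = -6 ⇒ p = 3/4, and the value is (-2)·(3/4) + 10 = 17/2.
For Player 2: with q = P(b1), equating A's and C's payoffs gives −2q + 10 = 6q + 4 ⇒ q = 3/4.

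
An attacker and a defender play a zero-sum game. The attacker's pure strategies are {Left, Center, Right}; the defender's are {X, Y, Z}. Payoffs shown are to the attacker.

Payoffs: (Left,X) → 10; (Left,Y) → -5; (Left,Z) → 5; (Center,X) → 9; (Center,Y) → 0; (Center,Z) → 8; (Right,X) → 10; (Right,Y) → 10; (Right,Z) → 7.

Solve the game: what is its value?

80/11

Row minima: Left → -5, Center → 0, Right → 7; maximin = 7.
Column maxima: X → 10, Y → 10, Z → 8; minimax = 8.
7 ≠ 8, so there is no saddle point; optimal play is mixed.
X is strictly dominated by Z (it gives the attacker strictly more in every row), so the defender never plays it.
With X eliminated, Left is strictly dominated by Center (Center gives the attacker strictly more in every remaining column), so the attacker never plays it.
On the remaining 2×2 (Center, Right vs Y, Z):
Let the attacker play Center with probability p. Expected payoff against Y: 0p + 10(1−p) = −10p + 10; against Z: 8p + 7(1−p) = p + 7.
Setting these equal: −10p + 10 = p + 7 ⇒ −11p = -3 ⇒ p = 3/11, and the value is (-10)·(3/11) + 10 = 80/11.
For the defender: with q = P(Y), equating Center's and Right's payoffs gives −8q + 8 = 3q + 7 ⇒ q = 1/11.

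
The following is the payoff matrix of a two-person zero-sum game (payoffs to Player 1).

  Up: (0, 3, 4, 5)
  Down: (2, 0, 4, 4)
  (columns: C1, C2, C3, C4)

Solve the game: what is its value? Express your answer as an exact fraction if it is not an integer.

Row minima: Up → 0, Down → 0; maximin = 0.
Column maxima: C1 → 2, C2 → 3, C3 → 4, C4 → 5; minimax = 2.
0 ≠ 2, so there is no saddle point; optimal play is mixed.
C3 is strictly dominated by C1 (it gives Player 1 strictly more in every row), so Player 2 never plays it.
C4 is strictly dominated by C1 (it gives Player 1 strictly more in every row), so Player 2 never plays it.
On the remaining 2×2 (Up, Down vs C1, C2):
Let Player 1 play Up with probability p. Expected payoff against C1: 0p + 2(1−p) = −2p + 2; against C2: 3p + 0(1−p) = 3p.
Setting these equal: −2p + 2 = 3p ⇒ −5p = -2 ⇒ p = 2/5, and the value is (-2)·(2/5) + 2 = 6/5.
For Player 2: with q = P(C1), equating Up's and Down's payoffs gives −3q + 3 = 2q ⇒ q = 3/5.

6/5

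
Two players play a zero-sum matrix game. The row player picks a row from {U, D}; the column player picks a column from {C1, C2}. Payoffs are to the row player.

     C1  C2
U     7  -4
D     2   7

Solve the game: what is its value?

57/16

Row minima: U → -4, D → 2; maximin = 2.
Column maxima: C1 → 7, C2 → 7; minimax = 7.
2 ≠ 7, so there is no saddle point; optimal play is mixed.
Let the row player play U with probability p. Expected payoff against C1: 7p + 2(1−p) = 5p + 2; against C2: (-4)p + 7(1−p) = −11p + 7.
Setting these equal: 5p + 2 = −11p + 7 ⇒ 16p = 5 ⇒ p = 5/16, and the value is (5)·(5/16) + 2 = 57/16.
For the column player: with q = P(C1), equating U's and D's payoffs gives 11q − 4 = −5q + 7 ⇒ q = 11/16.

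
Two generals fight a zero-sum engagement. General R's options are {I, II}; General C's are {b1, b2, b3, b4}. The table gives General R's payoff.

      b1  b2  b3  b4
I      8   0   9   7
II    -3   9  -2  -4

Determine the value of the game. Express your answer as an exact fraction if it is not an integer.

63/20

Row minima: I → 0, II → -4; maximin = 0.
Column maxima: b1 → 8, b2 → 9, b3 → 9, b4 → 7; minimax = 7.
0 ≠ 7, so there is no saddle point; optimal play is mixed.
b1 is strictly dominated by b4 (it gives General R strictly more in every row), so General C never plays it.
b3 is strictly dominated by b4 (it gives General R strictly more in every row), so General C never plays it.
On the remaining 2×2 (I, II vs b2, b4):
Let General R play I with probability p. Expected payoff against b2: 0p + 9(1−p) = −9p + 9; against b4: 7p + (-4)(1−p) = 11p − 4.
Setting these equal: −9p + 9 = 11p − 4 ⇒ −20p = -13 ⇒ p = 13/20, and the value is (-9)·(13/20) + 9 = 63/20.
For General C: with q = P(b2), equating I's and II's payoffs gives −7q + 7 = 13q − 4 ⇒ q = 11/20.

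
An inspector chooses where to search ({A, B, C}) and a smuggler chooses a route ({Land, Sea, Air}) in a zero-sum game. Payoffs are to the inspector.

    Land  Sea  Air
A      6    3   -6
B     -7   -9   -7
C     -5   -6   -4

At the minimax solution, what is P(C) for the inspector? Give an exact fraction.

Row minima: A → -6, B → -9, C → -6; maximin = -6.
Column maxima: Land → 6, Sea → 3, Air → -4; minimax = -4.
-6 ≠ -4, so there is no saddle point; optimal play is mixed.
B is strictly dominated by A, so the inspector never plays it.
Land is strictly dominated by Sea (it gives the inspector strictly more in every row), so the smuggler never plays it.
On the remaining 2×2 (A, C vs Sea, Air):
Let the inspector play A with probability p. Expected payoff against Sea: 3p + (-6)(1−p) = 9p − 6; against Air: (-6)p + (-4)(1−p) = −2p − 4.
Setting these equal: 9p − 6 = −2p − 4 ⇒ 11p = 2 ⇒ p = 2/11, and the value is (9)·(2/11) − 6 = -48/11.
For the smuggler: with q = P(Sea), equating A's and C's payoffs gives 9q − 6 = −2q − 4 ⇒ q = 2/11.

9/11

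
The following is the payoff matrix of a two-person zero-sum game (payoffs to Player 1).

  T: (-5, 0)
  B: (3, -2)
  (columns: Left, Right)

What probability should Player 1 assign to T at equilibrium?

Row minima: T → -5, B → -2; maximin = -2.
Column maxima: Left → 3, Right → 0; minimax = 0.
-2 ≠ 0, so there is no saddle point; optimal play is mixed.
Let Player 1 play T with probability p. Expected payoff against Left: (-5)p + 3(1−p) = −8p + 3; against Right: 0p + (-2)(1−p) = 2p − 2.
Setting these equal: −8p + 3 = 2p − 2 ⇒ −10p = -5 ⇒ p = 1/2, and the value is (-8)·(1/2) + 3 = -1.
For Player 2: with q = P(Left), equating T's and B's payoffs gives −5q = 5q − 2 ⇒ q = 1/5.

1/2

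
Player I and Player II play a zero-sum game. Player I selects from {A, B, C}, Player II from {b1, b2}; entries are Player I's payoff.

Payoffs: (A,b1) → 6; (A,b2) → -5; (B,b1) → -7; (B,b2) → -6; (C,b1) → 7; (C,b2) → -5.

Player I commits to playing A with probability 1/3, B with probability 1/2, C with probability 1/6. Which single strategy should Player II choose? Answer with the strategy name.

If Player II plays b1, Player I's expected payoff is (1/3)·6 + (1/2)·(-7) + (1/6)·7 = -1/3.
If Player II plays b2, Player I's expected payoff is (1/3)·(-5) + (1/2)·(-6) + (1/6)·(-5) = -11/2.
Player II minimizes Player I's payoff; the smallest is -11/2, so the best response is b2.

b2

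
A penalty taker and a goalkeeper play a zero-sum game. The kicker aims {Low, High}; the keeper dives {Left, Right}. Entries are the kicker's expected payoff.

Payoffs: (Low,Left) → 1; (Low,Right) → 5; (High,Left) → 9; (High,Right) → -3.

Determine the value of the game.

Row minima: Low → 1, High → -3; maximin = 1.
Column maxima: Left → 9, Right → 5; minimax = 5.
1 ≠ 5, so there is no saddle point; optimal play is mixed.
Let the kicker play Low with probability p. Expected payoff against Left: 1p + 9(1−p) = −8p + 9; against Right: 5p + (-3)(1−p) = 8p − 3.
Setting these equal: −8p + 9 = 8p − 3 ⇒ −16p = -12 ⇒ p = 3/4, and the value is (-8)·(3/4) + 9 = 3.
For the keeper: with q = P(Left), equating Low's and High's payoffs gives −4q + 5 = 12q − 3 ⇒ q = 1/2.

3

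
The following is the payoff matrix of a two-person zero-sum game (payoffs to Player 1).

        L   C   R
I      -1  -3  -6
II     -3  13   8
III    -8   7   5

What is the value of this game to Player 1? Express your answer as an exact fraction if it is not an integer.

Row minima: I → -6, II → -3, III → -8; maximin = -3.
Column maxima: L → -1, C → 13, R → 8; minimax = -1.
-3 ≠ -1, so there is no saddle point; optimal play is mixed.
III is strictly dominated by II, so Player 1 never plays it.
C is strictly dominated by R (it gives Player 1 strictly more in every row), so Player 2 never plays it.
On the remaining 2×2 (I, II vs L, R):
Let Player 1 play I with probability p. Expected payoff against L: (-1)p + (-3)(1−p) = 2p − 3; against R: (-6)p + 8(1−p) = −14p + 8.
Setting these equal: 2p − 3 = −14p + 8 ⇒ 16p = 11 ⇒ p = 11/16, and the value is (2)·(11/16) − 3 = -13/8.
For Player 2: with q = P(L), equating I's and II's payoffs gives 5q − 6 = −11q + 8 ⇒ q = 7/8.

-13/8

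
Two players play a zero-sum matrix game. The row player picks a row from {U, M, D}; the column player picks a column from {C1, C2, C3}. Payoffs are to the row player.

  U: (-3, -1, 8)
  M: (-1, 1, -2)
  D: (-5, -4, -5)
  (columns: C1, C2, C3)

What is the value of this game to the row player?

-7/6

Row minima: U → -3, M → -2, D → -5; maximin = -2.
Column maxima: C1 → -1, C2 → 1, C3 → 8; minimax = -1.
-2 ≠ -1, so there is no saddle point; optimal play is mixed.
D is strictly dominated by U, so the row player never plays it.
C2 is strictly dominated by C1 (it gives the row player strictly more in every row), so the column player never plays it.
On the remaining 2×2 (U, M vs C1, C3):
Let the row player play U with probability p. Expected payoff against C1: (-3)p + (-1)(1−p) = −2p − 1; against C3: 8p + (-2)(1−p) = 10p − 2.
Setting these equal: −2p − 1 = 10p − 2 ⇒ −12p = -1 ⇒ p = 1/12, and the value is (-2)·(1/12) − 1 = -7/6.
For the column player: with q = P(C1), equating U's and M's payoffs gives −11q + 8 = q − 2 ⇒ q = 5/6.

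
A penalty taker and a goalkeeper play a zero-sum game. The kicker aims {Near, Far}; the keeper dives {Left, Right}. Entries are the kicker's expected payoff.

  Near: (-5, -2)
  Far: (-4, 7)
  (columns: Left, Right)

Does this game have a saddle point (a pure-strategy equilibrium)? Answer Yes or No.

Yes

Row minima: Near → -5, Far → -4; maximin = -4.
Column maxima: Left → -4, Right → 7; minimax = -4.
maximin = minimax = -4, so a saddle point exists.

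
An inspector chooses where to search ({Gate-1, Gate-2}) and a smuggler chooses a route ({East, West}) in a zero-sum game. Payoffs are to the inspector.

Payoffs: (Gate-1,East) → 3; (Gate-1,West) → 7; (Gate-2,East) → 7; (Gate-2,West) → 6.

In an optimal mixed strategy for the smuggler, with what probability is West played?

4/5

Row minima: Gate-1 → 3, Gate-2 → 6; maximin = 6.
Column maxima: East → 7, West → 7; minimax = 7.
6 ≠ 7, so there is no saddle point; optimal play is mixed.
Let the inspector play Gate-1 with probability p. Expected payoff against East: 3p + 7(1−p) = −4p + 7; against West: 7p + 6(1−p) = p + 6.
Setting these equal: −4p + 7 = p + 6 ⇒ −5p = -1 ⇒ p = 1/5, and the value is (-4)·(1/5) + 7 = 31/5.
For the smuggler: with q = P(East), equating Gate-1's and Gate-2's payoffs gives −4q + 7 = q + 6 ⇒ q = 1/5.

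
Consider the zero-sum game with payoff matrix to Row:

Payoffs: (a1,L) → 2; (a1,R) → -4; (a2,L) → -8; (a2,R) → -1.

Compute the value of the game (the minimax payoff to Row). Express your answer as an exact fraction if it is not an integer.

Row minima: a1 → -4, a2 → -8; maximin = -4.
Column maxima: L → 2, R → -1; minimax = -1.
-4 ≠ -1, so there is no saddle point; optimal play is mixed.
Let Row play a1 with probability p. Expected payoff against L: 2p + (-8)(1−p) = 10p − 8; against R: (-4)p + (-1)(1−p) = −3p − 1.
Setting these equal: 10p − 8 = −3p − 1 ⇒ 13p = 7 ⇒ p = 7/13, and the value is (10)·(7/13) − 8 = -34/13.
For Column: with q = P(L), equating a1's and a2's payoffs gives 6q − 4 = −7q − 1 ⇒ q = 3/13.

-34/13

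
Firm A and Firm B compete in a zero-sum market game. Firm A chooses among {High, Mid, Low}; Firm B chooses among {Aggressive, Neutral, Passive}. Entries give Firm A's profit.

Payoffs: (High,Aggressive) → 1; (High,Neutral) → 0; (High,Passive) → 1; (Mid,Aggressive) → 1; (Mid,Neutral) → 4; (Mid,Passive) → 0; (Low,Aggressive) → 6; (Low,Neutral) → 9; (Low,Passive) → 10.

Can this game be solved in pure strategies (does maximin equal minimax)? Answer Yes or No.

Row minima: High → 0, Mid → 0, Low → 6; maximin = 6.
Column maxima: Aggressive → 6, Neutral → 9, Passive → 10; minimax = 6.
maximin = minimax = 6, so a saddle point exists.

Yes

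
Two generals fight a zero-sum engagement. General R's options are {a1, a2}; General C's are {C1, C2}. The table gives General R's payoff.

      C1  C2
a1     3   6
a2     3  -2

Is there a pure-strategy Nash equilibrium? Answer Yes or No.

Yes

Row minima: a1 → 3, a2 → -2; maximin = 3.
Column maxima: C1 → 3, C2 → 6; minimax = 3.
maximin = minimax = 3, so a saddle point exists.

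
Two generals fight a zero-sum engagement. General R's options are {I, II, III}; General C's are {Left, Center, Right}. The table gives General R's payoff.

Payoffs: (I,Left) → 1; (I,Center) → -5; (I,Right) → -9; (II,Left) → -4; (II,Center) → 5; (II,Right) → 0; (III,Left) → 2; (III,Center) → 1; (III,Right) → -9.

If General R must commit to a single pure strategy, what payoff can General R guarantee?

Row minima: I → -9, II → -4, III → -9.
The best of these is -4.

-4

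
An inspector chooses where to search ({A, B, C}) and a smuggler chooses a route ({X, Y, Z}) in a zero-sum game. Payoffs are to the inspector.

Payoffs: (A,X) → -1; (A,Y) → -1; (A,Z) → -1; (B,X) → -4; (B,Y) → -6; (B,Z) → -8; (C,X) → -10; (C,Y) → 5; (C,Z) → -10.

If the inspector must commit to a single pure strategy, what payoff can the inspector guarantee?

-1

Row minima: A → -1, B → -8, C → -10.
The best of these is -1.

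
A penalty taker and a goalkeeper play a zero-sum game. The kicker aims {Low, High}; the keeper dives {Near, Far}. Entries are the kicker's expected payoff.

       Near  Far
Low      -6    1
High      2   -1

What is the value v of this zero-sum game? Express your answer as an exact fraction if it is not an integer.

-2/5

Row minima: Low → -6, High → -1; maximin = -1.
Column maxima: Near → 2, Far → 1; minimax = 1.
-1 ≠ 1, so there is no saddle point; optimal play is mixed.
Let the kicker play Low with probability p. Expected payoff against Near: (-6)p + 2(1−p) = −8p + 2; against Far: 1p + (-1)(1−p) = 2p − 1.
Setting these equal: −8p + 2 = 2p − 1 ⇒ −10p = -3 ⇒ p = 3/10, and the value is (-8)·(3/10) + 2 = -2/5.
For the keeper: with q = P(Near), equating Low's and High's payoffs gives −7q + 1 = 3q − 1 ⇒ q = 1/5.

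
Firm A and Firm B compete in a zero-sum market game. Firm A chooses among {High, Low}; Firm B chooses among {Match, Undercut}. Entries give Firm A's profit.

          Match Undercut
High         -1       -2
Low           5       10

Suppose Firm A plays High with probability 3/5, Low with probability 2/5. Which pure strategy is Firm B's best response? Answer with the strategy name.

If Firm B plays Match, Firm A's expected payoff is (3/5)·(-1) + (2/5)·5 = 7/5.
If Firm B plays Undercut, Firm A's expected payoff is (3/5)·(-2) + (2/5)·10 = 14/5.
Firm B minimizes Firm A's payoff; the smallest is 7/5, so the best response is Match.

Match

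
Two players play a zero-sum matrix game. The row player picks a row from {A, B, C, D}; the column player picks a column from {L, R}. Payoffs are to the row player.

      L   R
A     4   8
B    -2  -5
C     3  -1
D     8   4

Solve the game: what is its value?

6

Row minima: A → 4, B → -5, C → -1, D → 4; maximin = 4.
Column maxima: L → 8, R → 8; minimax = 8.
4 ≠ 8, so there is no saddle point; optimal play is mixed.
B is strictly dominated by A, so the row player never plays it.
C is strictly dominated by A, so the row player never plays it.
On the remaining 2×2 (A, D vs L, R):
Let the row player play A with probability p. Expected payoff against L: 4p + 8(1−p) = −4p + 8; against R: 8p + 4(1−p) = 4p + 4.
Setting these equal: −4p + 8 = 4p + 4 ⇒ −8p = -4 ⇒ p = 1/2, and the value is (-4)·(1/2) + 8 = 6.
For the column player: with q = P(L), equating A's and D's payoffs gives −4q + 8 = 4q + 4 ⇒ q = 1/2.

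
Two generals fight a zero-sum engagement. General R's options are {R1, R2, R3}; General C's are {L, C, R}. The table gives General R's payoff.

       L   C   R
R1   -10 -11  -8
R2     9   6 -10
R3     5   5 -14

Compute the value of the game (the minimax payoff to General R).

-158/19

Row minima: R1 → -11, R2 → -10, R3 → -14; maximin = -10.
Column maxima: L → 9, C → 6, R → -8; minimax = -8.
-10 ≠ -8, so there is no saddle point; optimal play is mixed.
R3 is strictly dominated by R2, so General R never plays it.
With R3 eliminated, L is strictly dominated by C (it gives General R strictly more in every remaining row), so General C never plays it.
On the remaining 2×2 (R1, R2 vs C, R):
Let General R play R1 with probability p. Expected payoff against C: (-11)p + 6(1−p) = −17p + 6; against R: (-8)p + (-10)(1−p) = 2p − 10.
Setting these equal: −17p + 6 = 2p − 10 ⇒ −19p = -16 ⇒ p = 16/19, and the value is (-17)·(16/19) + 6 = -158/19.
For General C: with q = P(C), equating R1's and R2's payoffs gives −3q − 8 = 16q − 10 ⇒ q = 2/19.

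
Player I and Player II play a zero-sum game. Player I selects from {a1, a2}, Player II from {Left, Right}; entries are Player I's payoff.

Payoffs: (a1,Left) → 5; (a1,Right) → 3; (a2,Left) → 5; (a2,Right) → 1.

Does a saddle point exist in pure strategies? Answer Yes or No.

Yes

Row minima: a1 → 3, a2 → 1; maximin = 3.
Column maxima: Left → 5, Right → 3; minimax = 3.
maximin = minimax = 3, so a saddle point exists.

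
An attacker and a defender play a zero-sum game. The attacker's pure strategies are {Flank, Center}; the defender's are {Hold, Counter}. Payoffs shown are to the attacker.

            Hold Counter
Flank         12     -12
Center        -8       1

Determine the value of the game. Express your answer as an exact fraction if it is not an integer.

Row minima: Flank → -12, Center → -8; maximin = -8.
Column maxima: Hold → 12, Counter → 1; minimax = 1.
-8 ≠ 1, so there is no saddle point; optimal play is mixed.
Let the attacker play Flank with probability p. Expected payoff against Hold: 12p + (-8)(1−p) = 20p − 8; against Counter: (-12)p + 1(1−p) = −13p + 1.
Setting these equal: 20p − 8 = −13p + 1 ⇒ 33p = 9 ⇒ p = 3/11, and the value is (20)·(3/11) − 8 = -28/11.
For the defender: with q = P(Hold), equating Flank's and Center's payoffs gives 24q − 12 = −9q + 1 ⇒ q = 13/33.

-28/11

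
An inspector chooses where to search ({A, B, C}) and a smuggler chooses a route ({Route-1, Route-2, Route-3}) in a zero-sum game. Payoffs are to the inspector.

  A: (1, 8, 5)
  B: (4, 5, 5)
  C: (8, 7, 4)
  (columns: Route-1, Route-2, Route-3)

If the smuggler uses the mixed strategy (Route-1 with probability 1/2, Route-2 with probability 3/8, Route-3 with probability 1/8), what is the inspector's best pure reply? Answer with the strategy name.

Expected payoff of A: (1/2)·1 + (3/8)·8 + (1/8)·5 = 33/8.
Expected payoff of B: (1/2)·4 + (3/8)·5 + (1/8)·5 = 9/2.
Expected payoff of C: (1/2)·8 + (3/8)·7 + (1/8)·4 = 57/8.
The largest is 57/8, so the inspector's best response is C.

C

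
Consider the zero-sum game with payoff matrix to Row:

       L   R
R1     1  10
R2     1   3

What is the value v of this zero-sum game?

Row minima: R1 → 1, R2 → 1; maximin = 1.
Column maxima: L → 1, R → 10; minimax = 1.
Since maximin = minimax = 1, there is a saddle point and the value is 1.

1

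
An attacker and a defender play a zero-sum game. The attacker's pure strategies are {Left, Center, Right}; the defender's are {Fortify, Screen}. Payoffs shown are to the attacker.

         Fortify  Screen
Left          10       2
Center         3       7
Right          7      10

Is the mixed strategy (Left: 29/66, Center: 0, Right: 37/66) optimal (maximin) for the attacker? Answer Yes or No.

No

Against Fortify this mix gives (29/66)·10 + (37/66)·7 = 183/22.
Against Screen this mix gives (29/66)·2 + (37/66)·10 = 214/33.
The defender will play Screen, holding the attacker to 214/33. Shifting weight toward the row that does better against Screen would raise this floor (the equalizing mix achieves 86/11 against both Screen and Fortify), so the proposed strategy is not optimal.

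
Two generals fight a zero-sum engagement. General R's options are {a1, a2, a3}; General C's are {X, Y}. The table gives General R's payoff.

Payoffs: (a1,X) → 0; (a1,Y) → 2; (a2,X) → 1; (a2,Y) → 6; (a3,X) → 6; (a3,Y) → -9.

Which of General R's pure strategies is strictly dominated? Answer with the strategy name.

a2 gives a strictly higher payoff than a1 against every column: 1 > 0, 6 > 2.
So a1 is strictly dominated and General R never plays it.

a1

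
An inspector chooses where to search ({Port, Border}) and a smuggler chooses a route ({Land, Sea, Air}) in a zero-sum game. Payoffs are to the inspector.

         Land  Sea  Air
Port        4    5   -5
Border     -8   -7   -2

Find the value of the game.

Row minima: Port → -5, Border → -8; maximin = -5.
Column maxima: Land → 4, Sea → 5, Air → -2; minimax = -2.
-5 ≠ -2, so there is no saddle point; optimal play is mixed.
Sea is strictly dominated by Land (it gives the inspector strictly more in every row), so the smuggler never plays it.
On the remaining 2×2 (Port, Border vs Land, Air):
Let the inspector play Port with probability p. Expected payoff against Land: 4p + (-8)(1−p) = 12p − 8; against Air: (-5)p + (-2)(1−p) = −3p − 2.
Setting these equal: 12p − 8 = −3p − 2 ⇒ 15p = 6 ⇒ p = 2/5, and the value is (12)·(2/5) − 8 = -16/5.
For the smuggler: with q = P(Land), equating Port's and Border's payoffs gives 9q − 5 = −6q − 2 ⇒ q = 1/5.

-16/5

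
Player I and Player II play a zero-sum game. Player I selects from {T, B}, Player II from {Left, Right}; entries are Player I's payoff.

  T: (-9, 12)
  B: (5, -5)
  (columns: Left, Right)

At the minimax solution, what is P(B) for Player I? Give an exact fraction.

Row minima: T → -9, B → -5; maximin = -5.
Column maxima: Left → 5, Right → 12; minimax = 5.
-5 ≠ 5, so there is no saddle point; optimal play is mixed.
Let Player I play T with probability p. Expected payoff against Left: (-9)p + 5(1−p) = −14p + 5; against Right: 12p + (-5)(1−p) = 17p − 5.
Setting these equal: −14p + 5 = 17p − 5 ⇒ −31p = -10 ⇒ p = 10/31, and the value is (-14)·(10/31) + 5 = 15/31.
For Player II: with q = P(Left), equating T's and B's payoffs gives −21q + 12 = 10q − 5 ⇒ q = 17/31.

21/31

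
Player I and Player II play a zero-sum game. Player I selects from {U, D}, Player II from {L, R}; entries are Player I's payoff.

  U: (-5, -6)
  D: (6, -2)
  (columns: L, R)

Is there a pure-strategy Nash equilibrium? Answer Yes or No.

Row minima: U → -6, D → -2; maximin = -2.
Column maxima: L → 6, R → -2; minimax = -2.
maximin = minimax = -2, so a saddle point exists.

Yes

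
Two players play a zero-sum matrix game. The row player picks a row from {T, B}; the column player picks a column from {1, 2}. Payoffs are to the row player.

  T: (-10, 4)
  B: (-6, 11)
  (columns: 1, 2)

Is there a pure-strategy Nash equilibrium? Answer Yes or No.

Yes

Row minima: T → -10, B → -6; maximin = -6.
Column maxima: 1 → -6, 2 → 11; minimax = -6.
maximin = minimax = -6, so a saddle point exists.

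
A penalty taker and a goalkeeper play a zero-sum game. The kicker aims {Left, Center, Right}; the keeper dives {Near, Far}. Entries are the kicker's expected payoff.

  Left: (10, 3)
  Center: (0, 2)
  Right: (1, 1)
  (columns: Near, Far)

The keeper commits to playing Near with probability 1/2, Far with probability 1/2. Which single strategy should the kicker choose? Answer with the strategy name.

Left

Expected payoff of Left: (1/2)·10 + (1/2)·3 = 13/2.
Expected payoff of Center: (1/2)·0 + (1/2)·2 = 1.
Expected payoff of Right: (1/2)·1 + (1/2)·1 = 1.
The largest is 13/2, so the kicker's best response is Left.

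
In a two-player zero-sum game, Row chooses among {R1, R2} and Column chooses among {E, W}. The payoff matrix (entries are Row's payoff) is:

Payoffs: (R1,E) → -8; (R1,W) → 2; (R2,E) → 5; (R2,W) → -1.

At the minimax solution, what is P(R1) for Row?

3/8

Row minima: R1 → -8, R2 → -1; maximin = -1.
Column maxima: E → 5, W → 2; minimax = 2.
-1 ≠ 2, so there is no saddle point; optimal play is mixed.
Let Row play R1 with probability p. Expected payoff against E: (-8)p + 5(1−p) = −13p + 5; against W: 2p + (-1)(1−p) = 3p − 1.
Setting these equal: −13p + 5 = 3p − 1 ⇒ −16p = -6 ⇒ p = 3/8, and the value is (-13)·(3/8) + 5 = 1/8.
For Column: with q = P(E), equating R1's and R2's payoffs gives −10q + 2 = 6q − 1 ⇒ q = 3/16.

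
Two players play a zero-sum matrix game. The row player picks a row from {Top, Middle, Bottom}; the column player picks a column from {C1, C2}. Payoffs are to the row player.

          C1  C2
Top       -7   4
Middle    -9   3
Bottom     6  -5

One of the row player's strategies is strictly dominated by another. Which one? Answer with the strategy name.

Top gives a strictly higher payoff than Middle against every column: -7 > -9, 4 > 3.
So Middle is strictly dominated and the row player never plays it.

Middle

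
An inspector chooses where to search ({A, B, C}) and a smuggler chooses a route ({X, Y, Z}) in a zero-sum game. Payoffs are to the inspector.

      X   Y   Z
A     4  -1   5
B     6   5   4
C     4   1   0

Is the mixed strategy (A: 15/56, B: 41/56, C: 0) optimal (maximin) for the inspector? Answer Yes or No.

No

Against X this mix gives (15/56)·4 + (41/56)·6 = 153/28.
Against Y this mix gives (15/56)·(-1) + (41/56)·5 = 95/28.
Against Z this mix gives (15/56)·5 + (41/56)·4 = 239/56.
The smuggler will play Y, holding the inspector to 95/28. Shifting weight toward the row that does better against Y would raise this floor (the equalizing mix achieves 29/7 against both Y and Z), so the proposed strategy is not optimal.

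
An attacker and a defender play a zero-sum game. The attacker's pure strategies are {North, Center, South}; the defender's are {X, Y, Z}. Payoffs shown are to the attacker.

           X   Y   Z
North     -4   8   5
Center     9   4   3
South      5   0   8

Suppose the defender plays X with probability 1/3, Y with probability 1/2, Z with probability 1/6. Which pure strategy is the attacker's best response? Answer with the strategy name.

Expected payoff of North: (1/3)·(-4) + (1/2)·8 + (1/6)·5 = 7/2.
Expected payoff of Center: (1/3)·9 + (1/2)·4 + (1/6)·3 = 11/2.
Expected payoff of South: (1/3)·5 + (1/2)·0 + (1/6)·8 = 3.
The largest is 11/2, so the attacker's best response is Center.

Center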